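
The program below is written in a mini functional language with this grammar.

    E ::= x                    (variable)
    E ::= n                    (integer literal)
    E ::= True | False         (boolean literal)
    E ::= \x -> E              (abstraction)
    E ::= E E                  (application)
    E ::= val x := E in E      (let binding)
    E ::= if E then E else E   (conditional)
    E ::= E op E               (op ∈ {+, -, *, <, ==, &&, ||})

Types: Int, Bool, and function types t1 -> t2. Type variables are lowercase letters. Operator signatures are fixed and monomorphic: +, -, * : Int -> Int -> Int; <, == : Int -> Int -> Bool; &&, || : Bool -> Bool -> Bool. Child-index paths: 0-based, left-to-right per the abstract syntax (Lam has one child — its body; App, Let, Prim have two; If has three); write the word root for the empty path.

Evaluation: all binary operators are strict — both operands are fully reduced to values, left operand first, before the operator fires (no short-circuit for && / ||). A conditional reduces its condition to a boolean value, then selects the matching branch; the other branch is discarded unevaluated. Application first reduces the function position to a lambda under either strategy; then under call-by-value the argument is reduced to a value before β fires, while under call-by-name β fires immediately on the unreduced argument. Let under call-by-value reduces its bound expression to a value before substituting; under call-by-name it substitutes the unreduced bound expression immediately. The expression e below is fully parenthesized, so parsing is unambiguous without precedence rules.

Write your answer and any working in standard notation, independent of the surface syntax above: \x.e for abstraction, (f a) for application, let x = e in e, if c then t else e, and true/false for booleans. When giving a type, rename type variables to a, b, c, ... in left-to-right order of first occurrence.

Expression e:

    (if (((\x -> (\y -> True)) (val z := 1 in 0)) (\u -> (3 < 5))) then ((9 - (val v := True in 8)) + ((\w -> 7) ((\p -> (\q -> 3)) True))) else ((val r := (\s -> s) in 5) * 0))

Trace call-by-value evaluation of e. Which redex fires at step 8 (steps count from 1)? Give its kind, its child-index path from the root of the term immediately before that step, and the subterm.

Trace:
step 0: (if (((\x.(\y.true)) (let z = 1 in 0)) (\u.(3 < 5))) then ((9 - (let v = true in 8)) + ((\w.7) ((\p.(\q.3)) true))) else ((let r = (\s.s) in 5) * 0))
step 1: [let@0.0.1] (if (((\x.(\y.true)) 0) (\u.(3 < 5))) then ((9 - (let v = true in 8)) + ((\w.7) ((\p.(\q.3)) true))) else ((let r = (\s.s) in 5) * 0))
step 2: [beta@0.0] (if ((\y.true) (\u.(3 < 5))) then ((9 - (let v = true in 8)) + ((\w.7) ((\p.(\q.3)) true))) else ((let r = (\s.s) in 5) * 0))
step 3: [beta@0] (if true then ((9 - (let v = true in 8)) + ((\w.7) ((\p.(\q.3)) true))) else ((let r = (\s.s) in 5) * 0))
step 4: [if@root] ((9 - (let v = true in 8)) + ((\w.7) ((\p.(\q.3)) true)))
step 5: [let@0.1] ((9 - 8) + ((\w.7) ((\p.(\q.3)) true)))
step 6: [delta@0] (1 + ((\w.7) ((\p.(\q.3)) true)))
step 7: [beta@1.1] (1 + ((\w.7) (\q.3)))
step 8: [beta@1] (1 + 7)

Answer: beta at 1 : ((\w.7) (\q.3))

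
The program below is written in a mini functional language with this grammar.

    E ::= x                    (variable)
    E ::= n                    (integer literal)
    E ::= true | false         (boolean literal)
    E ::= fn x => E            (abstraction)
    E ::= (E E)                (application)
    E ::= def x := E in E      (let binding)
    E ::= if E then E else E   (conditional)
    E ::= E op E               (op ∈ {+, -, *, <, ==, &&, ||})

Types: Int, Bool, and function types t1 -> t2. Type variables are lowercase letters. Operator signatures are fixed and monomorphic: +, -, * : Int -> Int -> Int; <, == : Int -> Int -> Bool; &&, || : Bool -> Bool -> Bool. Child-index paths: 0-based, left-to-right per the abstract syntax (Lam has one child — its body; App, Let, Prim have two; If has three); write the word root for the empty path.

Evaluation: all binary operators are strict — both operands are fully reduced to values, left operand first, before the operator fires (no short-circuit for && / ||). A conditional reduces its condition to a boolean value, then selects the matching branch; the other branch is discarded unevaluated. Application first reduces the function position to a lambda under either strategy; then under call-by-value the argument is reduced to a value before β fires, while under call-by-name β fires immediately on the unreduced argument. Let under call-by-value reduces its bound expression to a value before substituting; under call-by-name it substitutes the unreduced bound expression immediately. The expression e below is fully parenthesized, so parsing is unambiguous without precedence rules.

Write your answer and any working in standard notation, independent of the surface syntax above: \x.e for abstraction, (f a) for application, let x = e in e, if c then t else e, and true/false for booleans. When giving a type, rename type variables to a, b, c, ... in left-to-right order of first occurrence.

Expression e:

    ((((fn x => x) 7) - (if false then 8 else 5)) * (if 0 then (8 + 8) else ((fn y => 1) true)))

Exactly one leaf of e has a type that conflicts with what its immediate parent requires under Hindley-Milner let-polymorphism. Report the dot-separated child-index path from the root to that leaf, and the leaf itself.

Answer: 1.0 : 0

Trace:
x : a
\x._ : a -> a
  unify a -> a ~ Int -> b
  unify a ~ Int
  unify Int ~ b
_ _ : Int
  unify Int ~ Int
  unify Bool ~ Bool
  unify Int ~ Int
  unify Int ~ Int
  unify Int ~ Int
  unify Int ~ Bool
  FAIL: mismatch Int ~ Bool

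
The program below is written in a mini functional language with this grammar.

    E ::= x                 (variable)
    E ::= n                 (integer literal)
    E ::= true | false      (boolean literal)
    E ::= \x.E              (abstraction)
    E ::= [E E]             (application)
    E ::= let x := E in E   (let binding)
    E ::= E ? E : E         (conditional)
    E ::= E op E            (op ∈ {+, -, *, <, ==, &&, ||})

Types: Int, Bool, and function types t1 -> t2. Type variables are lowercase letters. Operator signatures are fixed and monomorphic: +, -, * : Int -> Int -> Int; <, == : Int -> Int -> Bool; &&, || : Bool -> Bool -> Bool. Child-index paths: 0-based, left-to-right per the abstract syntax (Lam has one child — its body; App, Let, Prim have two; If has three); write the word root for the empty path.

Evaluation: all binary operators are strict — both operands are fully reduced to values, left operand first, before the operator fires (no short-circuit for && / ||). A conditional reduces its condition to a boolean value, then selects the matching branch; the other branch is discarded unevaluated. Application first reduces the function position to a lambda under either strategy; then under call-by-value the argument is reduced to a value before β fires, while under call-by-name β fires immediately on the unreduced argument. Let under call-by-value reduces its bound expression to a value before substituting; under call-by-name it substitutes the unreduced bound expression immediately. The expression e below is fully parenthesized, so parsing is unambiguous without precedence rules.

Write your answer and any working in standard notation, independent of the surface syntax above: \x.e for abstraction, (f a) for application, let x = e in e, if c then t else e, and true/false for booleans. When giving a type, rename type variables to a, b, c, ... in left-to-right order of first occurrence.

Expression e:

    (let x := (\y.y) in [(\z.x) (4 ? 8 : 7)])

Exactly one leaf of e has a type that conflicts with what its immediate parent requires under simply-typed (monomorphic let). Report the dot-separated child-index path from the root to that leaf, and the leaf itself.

Answer: 1.1.0 : 4

Working:
y : a
\y._ : a -> a
let x : a -> a
x : a -> a
\z._ : b -> a -> a
  unify Int ~ Bool
  FAIL: mismatch Int ~ Bool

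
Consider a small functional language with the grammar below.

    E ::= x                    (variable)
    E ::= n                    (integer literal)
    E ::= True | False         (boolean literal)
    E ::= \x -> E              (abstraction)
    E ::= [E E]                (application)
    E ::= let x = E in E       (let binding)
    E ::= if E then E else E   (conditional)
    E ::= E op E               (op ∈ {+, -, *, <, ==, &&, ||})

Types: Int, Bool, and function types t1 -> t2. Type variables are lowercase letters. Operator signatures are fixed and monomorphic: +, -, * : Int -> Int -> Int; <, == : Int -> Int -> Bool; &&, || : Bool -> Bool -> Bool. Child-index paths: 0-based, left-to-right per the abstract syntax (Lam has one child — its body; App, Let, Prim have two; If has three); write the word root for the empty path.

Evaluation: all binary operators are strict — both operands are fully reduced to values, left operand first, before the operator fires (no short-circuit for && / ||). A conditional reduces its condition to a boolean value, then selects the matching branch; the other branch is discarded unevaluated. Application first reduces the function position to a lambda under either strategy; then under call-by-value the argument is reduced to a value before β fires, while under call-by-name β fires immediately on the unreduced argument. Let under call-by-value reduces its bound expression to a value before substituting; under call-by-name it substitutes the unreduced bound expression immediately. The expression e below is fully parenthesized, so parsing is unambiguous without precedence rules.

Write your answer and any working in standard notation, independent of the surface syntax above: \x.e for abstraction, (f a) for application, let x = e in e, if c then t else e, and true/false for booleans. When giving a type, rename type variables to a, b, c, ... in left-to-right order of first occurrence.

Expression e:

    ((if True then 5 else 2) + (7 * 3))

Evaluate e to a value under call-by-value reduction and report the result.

Working:
step 0: ((if true then 5 else 2) + (7 * 3))
step 1: [if@0] (5 + (7 * 3))
step 2: [delta@1] (5 + 21)
step 3: [delta@root] 26

Answer: 26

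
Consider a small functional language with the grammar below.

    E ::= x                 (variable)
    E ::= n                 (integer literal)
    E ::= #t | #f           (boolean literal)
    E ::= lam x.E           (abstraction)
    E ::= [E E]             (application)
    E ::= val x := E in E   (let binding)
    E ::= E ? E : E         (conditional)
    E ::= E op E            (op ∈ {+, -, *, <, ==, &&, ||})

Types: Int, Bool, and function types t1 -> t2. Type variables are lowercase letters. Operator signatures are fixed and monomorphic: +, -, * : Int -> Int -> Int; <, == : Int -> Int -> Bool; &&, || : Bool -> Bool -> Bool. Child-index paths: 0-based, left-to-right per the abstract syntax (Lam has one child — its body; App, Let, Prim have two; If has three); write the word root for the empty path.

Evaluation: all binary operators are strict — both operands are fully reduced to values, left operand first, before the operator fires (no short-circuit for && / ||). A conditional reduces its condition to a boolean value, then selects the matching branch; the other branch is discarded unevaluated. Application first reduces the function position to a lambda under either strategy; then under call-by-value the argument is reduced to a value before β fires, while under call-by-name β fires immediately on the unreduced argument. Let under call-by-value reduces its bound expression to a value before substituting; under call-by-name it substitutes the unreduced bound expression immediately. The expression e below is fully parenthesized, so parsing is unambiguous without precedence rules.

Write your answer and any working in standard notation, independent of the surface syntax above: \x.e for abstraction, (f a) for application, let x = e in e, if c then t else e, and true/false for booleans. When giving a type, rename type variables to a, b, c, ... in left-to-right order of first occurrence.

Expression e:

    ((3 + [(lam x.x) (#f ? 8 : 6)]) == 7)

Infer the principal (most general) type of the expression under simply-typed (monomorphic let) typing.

Answer: Bool

Working:
  unify Int ~ Int
x : a
\x._ : a -> a
  unify Bool ~ Bool
  unify Int ~ Int
  unify a -> a ~ Int -> b
  unify a ~ Int
  unify Int ~ b
_ _ : Int
  unify Int ~ Int
  unify Int ~ Int
  unify Int ~ Int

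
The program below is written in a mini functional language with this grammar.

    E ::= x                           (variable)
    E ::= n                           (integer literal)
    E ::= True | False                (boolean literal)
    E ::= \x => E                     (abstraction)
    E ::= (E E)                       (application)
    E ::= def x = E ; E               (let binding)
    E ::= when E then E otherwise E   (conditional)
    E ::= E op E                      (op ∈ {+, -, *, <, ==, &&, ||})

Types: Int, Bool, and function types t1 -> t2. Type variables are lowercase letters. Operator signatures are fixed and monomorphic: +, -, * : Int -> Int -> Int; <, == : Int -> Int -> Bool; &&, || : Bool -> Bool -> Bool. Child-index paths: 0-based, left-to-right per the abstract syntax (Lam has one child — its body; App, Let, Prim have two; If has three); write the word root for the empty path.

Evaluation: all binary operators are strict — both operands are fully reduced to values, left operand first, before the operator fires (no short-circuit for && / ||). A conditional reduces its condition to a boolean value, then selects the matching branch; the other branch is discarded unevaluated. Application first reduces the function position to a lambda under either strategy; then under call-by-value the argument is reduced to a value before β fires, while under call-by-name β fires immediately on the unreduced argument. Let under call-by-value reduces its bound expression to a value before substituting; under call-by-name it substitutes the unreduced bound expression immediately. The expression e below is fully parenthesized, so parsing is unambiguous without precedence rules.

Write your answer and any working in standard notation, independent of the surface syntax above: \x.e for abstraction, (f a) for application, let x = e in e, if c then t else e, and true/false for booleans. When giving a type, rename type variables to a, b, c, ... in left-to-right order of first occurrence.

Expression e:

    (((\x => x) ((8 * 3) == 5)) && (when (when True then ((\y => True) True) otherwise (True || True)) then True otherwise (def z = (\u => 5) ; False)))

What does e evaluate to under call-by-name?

Answer: false

Trace:
step 0: (((\x.x) ((8 * 3) == 5)) && (if (if true then ((\y.true) true) else (true || true)) then true else (let z = (\u.5) in false)))
step 1: [beta@0] (((8 * 3) == 5) && (if (if true then ((\y.true) true) else (true || true)) then true else (let z = (\u.5) in false)))
step 2: [delta@0.0] ((24 == 5) && (if (if true then ((\y.true) true) else (true || true)) then true else (let z = (\u.5) in false)))
step 3: [delta@0] (false && (if (if true then ((\y.true) true) else (true || true)) then true else (let z = (\u.5) in false)))
step 4: [if@1.0] (false && (if ((\y.true) true) then true else (let z = (\u.5) in false)))
step 5: [beta@1.0] (false && (if true then true else (let z = (\u.5) in false)))
step 6: [if@1] (false && true)
step 7: [delta@root] false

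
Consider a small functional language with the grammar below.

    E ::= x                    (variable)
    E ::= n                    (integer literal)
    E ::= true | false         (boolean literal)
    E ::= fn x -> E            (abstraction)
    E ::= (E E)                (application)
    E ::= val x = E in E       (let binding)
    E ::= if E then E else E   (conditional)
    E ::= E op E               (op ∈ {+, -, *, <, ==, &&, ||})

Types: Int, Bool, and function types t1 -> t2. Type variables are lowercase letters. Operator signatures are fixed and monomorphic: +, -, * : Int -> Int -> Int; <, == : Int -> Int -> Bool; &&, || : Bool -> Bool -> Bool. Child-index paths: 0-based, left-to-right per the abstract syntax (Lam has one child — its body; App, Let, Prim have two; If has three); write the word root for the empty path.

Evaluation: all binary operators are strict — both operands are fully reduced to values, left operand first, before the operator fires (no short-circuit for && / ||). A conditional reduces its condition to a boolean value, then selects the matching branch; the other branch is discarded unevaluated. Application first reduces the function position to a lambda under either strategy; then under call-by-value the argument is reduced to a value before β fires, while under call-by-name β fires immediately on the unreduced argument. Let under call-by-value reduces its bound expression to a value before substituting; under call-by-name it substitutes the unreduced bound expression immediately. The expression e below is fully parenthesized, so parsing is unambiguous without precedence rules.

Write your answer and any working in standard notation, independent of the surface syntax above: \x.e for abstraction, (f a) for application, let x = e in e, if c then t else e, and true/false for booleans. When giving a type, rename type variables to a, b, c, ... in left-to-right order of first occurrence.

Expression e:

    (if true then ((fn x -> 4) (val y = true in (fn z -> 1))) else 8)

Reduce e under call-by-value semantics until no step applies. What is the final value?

Answer: 4

Trace:
step 0: (if true then ((\x.4) (let y = true in (\z.1))) else 8)
step 1: [if@root] ((\x.4) (let y = true in (\z.1)))
step 2: [let@1] ((\x.4) (\z.1))
step 3: [beta@root] 4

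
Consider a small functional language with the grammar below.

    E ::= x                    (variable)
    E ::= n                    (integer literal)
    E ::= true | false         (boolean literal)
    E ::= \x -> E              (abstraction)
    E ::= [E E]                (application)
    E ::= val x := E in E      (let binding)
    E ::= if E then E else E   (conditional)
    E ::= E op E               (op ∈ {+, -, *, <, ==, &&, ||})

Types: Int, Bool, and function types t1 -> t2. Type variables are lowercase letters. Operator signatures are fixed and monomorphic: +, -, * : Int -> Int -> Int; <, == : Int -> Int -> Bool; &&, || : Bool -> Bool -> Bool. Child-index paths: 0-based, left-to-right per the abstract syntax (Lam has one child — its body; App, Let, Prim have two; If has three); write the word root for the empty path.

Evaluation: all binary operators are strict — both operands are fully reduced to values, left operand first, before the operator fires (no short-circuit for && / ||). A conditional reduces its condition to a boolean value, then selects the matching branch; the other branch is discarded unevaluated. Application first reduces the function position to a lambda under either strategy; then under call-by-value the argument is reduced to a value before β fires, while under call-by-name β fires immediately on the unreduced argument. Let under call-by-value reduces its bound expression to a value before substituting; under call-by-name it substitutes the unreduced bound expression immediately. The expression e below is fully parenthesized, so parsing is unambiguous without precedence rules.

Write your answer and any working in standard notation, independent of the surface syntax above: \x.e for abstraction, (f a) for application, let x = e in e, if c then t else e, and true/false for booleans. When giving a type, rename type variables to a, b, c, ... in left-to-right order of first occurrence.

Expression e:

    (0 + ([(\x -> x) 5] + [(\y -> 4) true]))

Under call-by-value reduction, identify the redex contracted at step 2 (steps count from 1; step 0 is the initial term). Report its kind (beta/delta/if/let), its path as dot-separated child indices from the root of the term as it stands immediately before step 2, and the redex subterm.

Answer: beta at 1.1 : ((\y.4) true)

Derivation:
step 0: (0 + (((\x.x) 5) + ((\y.4) true)))
step 1: [beta@1.0] (0 + (5 + ((\y.4) true)))
step 2: [beta@1.1] (0 + (5 + 4))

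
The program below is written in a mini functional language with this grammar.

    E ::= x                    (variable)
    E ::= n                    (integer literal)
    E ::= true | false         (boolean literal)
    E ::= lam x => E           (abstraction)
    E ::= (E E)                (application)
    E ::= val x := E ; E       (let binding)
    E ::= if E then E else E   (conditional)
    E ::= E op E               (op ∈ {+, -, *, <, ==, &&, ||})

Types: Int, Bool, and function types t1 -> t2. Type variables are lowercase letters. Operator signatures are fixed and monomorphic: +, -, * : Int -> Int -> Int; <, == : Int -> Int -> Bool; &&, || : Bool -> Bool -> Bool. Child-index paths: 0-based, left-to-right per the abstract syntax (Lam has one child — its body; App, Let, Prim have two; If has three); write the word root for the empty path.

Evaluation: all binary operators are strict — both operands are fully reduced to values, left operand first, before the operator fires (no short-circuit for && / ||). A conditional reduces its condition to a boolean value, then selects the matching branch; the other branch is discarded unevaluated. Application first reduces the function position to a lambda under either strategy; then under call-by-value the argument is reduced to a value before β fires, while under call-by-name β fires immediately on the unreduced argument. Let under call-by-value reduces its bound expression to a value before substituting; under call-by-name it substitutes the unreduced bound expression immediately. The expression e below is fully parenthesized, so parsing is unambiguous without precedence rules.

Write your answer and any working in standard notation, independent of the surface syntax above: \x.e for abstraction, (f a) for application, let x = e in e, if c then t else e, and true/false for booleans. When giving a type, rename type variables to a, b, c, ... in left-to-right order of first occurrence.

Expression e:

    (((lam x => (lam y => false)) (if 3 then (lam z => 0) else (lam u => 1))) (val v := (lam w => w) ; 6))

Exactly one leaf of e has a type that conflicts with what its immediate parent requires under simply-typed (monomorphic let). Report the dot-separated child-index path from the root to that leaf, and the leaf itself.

Working:
\y._ : b -> Bool
\x._ : a -> b -> Bool
  unify Int ~ Bool
  FAIL: mismatch Int ~ Bool

Answer: 0.1.0 : 3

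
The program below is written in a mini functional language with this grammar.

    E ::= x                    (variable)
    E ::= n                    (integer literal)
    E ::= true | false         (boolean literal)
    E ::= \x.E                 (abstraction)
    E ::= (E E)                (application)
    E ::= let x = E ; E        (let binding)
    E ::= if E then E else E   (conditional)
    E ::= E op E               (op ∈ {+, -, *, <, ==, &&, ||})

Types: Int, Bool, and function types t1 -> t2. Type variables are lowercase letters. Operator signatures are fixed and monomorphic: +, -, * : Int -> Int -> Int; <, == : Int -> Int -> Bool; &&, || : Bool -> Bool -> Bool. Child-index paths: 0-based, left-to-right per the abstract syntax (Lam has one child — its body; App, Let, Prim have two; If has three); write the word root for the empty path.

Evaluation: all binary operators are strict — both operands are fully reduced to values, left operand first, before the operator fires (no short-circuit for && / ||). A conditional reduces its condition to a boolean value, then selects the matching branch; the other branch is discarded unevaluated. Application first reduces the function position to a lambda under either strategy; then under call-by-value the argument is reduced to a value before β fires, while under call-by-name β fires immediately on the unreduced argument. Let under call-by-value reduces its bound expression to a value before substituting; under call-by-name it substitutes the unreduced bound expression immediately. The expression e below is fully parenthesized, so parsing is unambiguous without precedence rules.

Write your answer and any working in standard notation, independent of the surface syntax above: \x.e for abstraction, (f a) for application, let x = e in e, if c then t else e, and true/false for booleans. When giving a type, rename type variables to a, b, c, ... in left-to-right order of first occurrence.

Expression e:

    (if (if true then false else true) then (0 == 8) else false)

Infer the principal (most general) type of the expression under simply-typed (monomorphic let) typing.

Derivation:
  unify Bool ~ Bool
  unify Bool ~ Bool
  unify Bool ~ Bool
  unify Int ~ Int
  unify Int ~ Int
  unify Bool ~ Bool

Answer: Bool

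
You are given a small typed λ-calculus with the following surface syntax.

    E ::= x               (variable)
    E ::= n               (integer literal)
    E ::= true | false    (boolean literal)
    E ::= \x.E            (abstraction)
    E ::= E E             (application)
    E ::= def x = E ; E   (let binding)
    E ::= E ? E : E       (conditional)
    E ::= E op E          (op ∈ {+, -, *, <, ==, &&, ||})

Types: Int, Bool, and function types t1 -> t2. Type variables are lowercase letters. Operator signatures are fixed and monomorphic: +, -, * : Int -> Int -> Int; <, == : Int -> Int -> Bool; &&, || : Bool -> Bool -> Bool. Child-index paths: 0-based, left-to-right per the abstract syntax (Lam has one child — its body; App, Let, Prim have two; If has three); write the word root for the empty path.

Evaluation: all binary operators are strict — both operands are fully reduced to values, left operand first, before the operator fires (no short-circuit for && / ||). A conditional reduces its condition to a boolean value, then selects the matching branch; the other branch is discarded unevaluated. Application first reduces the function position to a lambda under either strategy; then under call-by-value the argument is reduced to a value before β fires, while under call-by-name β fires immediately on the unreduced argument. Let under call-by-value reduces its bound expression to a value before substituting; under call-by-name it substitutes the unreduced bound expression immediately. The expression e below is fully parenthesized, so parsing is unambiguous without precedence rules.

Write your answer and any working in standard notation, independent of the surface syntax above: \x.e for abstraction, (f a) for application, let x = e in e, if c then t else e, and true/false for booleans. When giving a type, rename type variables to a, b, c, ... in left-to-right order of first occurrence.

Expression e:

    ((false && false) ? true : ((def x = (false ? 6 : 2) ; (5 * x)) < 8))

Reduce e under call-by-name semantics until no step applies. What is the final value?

Trace:
step 0: (if (false && false) then true else ((let x = (if false then 6 else 2) in (5 * x)) < 8))
step 1: [delta@0] (if false then true else ((let x = (if false then 6 else 2) in (5 * x)) < 8))
step 2: [if@root] ((let x = (if false then 6 else 2) in (5 * x)) < 8)
step 3: [let@0] ((5 * (if false then 6 else 2)) < 8)
step 4: [if@0.1] ((5 * 2) < 8)
step 5: [delta@0] (10 < 8)
step 6: [delta@root] false

Answer: false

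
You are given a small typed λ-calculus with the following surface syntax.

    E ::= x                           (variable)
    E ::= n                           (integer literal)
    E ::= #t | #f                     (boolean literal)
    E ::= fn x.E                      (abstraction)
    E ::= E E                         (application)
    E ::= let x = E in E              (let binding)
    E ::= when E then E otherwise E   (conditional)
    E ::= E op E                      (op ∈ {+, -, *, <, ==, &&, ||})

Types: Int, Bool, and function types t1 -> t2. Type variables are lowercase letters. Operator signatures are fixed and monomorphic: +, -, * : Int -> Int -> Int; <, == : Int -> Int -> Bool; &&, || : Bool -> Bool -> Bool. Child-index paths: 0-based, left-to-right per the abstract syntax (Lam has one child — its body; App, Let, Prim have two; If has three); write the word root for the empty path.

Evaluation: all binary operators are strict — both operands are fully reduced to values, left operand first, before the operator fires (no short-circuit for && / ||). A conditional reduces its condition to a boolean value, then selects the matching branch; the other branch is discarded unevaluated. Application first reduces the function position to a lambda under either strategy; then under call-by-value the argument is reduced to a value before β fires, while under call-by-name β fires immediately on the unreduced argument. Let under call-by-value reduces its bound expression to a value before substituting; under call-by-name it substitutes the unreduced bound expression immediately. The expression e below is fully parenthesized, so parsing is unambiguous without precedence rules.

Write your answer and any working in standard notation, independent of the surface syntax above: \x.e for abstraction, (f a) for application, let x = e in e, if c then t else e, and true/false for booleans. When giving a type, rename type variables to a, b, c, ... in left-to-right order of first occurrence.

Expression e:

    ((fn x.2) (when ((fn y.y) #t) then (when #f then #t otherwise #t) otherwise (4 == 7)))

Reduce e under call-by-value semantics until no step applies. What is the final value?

Derivation:
step 0: ((\x.2) (if ((\y.y) true) then (if false then true else true) else (4 == 7)))
step 1: [beta@1.0] ((\x.2) (if true then (if false then true else true) else (4 == 7)))
step 2: [if@1] ((\x.2) (if false then true else true))
step 3: [if@1] ((\x.2) true)
step 4: [beta@root] 2

Answer: 2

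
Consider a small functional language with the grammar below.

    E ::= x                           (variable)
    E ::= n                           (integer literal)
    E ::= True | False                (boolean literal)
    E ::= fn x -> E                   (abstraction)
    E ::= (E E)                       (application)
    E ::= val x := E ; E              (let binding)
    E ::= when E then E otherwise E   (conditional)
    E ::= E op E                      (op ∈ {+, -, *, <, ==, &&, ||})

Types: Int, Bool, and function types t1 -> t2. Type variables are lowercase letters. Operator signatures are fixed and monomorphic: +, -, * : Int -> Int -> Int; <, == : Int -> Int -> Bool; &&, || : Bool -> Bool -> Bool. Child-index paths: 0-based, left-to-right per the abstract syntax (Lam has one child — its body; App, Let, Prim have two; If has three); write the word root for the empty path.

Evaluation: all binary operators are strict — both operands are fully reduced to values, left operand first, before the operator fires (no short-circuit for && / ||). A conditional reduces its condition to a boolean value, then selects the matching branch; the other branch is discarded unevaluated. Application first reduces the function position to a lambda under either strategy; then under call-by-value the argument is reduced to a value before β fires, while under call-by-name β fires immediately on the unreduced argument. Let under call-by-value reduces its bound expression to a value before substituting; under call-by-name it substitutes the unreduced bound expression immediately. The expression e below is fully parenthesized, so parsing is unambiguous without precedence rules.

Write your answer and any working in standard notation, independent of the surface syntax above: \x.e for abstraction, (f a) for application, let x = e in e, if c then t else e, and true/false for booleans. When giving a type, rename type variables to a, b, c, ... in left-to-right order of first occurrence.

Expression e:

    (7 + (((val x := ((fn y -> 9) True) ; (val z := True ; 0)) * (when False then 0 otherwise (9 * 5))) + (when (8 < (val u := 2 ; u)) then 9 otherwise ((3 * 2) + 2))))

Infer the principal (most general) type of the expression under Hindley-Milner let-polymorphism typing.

Answer: Int

Working:
  unify Int ~ Int
\y._ : a -> Int
  unify a -> Int ~ Bool -> b
  unify a ~ Bool
  unify Int ~ b
_ _ : Int
let x : Int
let z : Bool
  unify Int ~ Int
  unify Bool ~ Bool
  unify Int ~ Int
  unify Int ~ Int
  unify Int ~ Int
  unify Int ~ Int
  unify Int ~ Int
  unify Int ~ Int
let u : Int
u : Int
  unify Int ~ Int
  unify Bool ~ Bool
  unify Int ~ Int
  unify Int ~ Int
  unify Int ~ Int
  unify Int ~ Int
  unify Int ~ Int
  unify Int ~ Int
  unify Int ~ Int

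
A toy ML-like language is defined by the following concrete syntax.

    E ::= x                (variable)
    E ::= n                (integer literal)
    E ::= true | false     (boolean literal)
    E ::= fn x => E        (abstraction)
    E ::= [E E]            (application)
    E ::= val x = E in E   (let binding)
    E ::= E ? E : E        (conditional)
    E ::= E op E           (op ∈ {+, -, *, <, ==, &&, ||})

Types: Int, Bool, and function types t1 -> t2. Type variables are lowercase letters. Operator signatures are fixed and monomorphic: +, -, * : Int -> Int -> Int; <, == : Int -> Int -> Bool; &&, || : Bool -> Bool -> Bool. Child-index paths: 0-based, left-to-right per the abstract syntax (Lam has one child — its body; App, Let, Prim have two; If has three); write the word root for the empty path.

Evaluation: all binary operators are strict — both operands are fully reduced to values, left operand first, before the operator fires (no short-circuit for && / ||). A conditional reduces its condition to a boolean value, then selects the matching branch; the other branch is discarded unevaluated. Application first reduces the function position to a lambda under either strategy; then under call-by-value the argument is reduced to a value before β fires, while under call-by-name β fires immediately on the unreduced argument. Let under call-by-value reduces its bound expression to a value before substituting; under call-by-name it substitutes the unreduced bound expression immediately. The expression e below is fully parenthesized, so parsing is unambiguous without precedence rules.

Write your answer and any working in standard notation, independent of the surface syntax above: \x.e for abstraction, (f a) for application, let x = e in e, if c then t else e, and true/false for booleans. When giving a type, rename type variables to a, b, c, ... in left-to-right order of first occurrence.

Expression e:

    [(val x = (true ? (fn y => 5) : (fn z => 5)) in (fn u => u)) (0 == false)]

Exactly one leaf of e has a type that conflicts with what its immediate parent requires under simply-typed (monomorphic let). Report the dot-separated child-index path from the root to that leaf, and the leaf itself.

Derivation:
  unify Bool ~ Bool
\y._ : a -> Int
\z._ : b -> Int
  unify a -> Int ~ b -> Int
  unify a ~ b
  unify Int ~ Int
let x : b -> Int
u : c
\u._ : c -> c
  unify Int ~ Int
  unify Bool ~ Int
  FAIL: mismatch Bool ~ Int

Answer: 1.1 : false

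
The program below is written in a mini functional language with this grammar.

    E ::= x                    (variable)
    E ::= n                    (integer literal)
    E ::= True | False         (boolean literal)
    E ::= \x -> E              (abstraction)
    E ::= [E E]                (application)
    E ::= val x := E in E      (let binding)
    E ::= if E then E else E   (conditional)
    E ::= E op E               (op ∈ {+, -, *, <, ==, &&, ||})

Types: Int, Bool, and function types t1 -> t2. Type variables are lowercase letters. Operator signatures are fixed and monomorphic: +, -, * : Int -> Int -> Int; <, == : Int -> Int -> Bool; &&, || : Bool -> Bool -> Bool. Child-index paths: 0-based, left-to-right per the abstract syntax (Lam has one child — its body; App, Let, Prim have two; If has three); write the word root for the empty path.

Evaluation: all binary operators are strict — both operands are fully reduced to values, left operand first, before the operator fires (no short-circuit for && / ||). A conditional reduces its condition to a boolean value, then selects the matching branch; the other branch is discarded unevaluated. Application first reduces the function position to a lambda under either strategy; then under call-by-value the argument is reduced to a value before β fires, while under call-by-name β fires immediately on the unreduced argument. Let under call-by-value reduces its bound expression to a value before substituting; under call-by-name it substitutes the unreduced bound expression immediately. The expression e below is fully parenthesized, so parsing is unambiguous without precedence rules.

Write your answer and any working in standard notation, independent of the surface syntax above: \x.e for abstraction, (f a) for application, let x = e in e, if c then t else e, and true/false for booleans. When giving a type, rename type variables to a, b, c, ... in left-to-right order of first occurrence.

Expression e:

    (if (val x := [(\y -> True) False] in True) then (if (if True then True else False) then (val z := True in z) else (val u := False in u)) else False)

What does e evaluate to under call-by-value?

Answer: true

Trace:
step 0: (if (let x = ((\y.true) false) in true) then (if (if true then true else false) then (let z = true in z) else (let u = false in u)) else false)
step 1: [beta@0.0] (if (let x = true in true) then (if (if true then true else false) then (let z = true in z) else (let u = false in u)) else false)
step 2: [let@0] (if true then (if (if true then true else false) then (let z = true in z) else (let u = false in u)) else false)
step 3: [if@root] (if (if true then true else false) then (let z = true in z) else (let u = false in u))
step 4: [if@0] (if true then (let z = true in z) else (let u = false in u))
step 5: [if@root] (let z = true in z)
step 6: [let@root] true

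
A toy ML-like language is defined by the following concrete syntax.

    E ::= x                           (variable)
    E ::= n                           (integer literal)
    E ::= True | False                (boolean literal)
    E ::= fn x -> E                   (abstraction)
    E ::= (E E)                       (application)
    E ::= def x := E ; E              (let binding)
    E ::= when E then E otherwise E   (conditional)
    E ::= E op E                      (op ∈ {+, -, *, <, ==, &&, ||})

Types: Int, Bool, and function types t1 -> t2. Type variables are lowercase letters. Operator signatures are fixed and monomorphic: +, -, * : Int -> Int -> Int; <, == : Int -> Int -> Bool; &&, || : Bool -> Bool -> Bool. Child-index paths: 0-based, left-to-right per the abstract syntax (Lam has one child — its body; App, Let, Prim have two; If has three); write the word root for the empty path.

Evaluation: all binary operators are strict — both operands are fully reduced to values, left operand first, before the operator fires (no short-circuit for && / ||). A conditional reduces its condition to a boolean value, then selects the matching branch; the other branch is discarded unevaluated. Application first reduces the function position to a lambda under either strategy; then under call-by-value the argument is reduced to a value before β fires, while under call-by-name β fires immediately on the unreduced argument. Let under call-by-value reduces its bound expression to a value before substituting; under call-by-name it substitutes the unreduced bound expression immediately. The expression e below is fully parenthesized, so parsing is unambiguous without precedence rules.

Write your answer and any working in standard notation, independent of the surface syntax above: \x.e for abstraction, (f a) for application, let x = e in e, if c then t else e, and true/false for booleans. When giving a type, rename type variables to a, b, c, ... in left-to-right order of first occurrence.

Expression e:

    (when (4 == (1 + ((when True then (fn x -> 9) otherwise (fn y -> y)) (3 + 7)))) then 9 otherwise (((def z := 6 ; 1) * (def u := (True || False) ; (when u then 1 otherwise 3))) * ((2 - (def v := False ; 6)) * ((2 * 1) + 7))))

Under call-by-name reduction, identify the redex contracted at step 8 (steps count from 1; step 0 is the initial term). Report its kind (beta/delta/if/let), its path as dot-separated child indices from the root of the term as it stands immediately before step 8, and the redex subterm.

Answer: delta at 0.1.0 : (true || false)

Derivation:
step 0: (if (4 == (1 + ((if true then (\x.9) else (\y.y)) (3 + 7)))) then 9 else (((let z = 6 in 1) * (let u = (true || false) in (if u then 1 else 3))) * ((2 - (let v = false in 6)) * ((2 * 1) + 7))))
step 1: [if@0.1.1.0] (if (4 == (1 + ((\x.9) (3 + 7)))) then 9 else (((let z = 6 in 1) * (let u = (true || false) in (if u then 1 else 3))) * ((2 - (let v = false in 6)) * ((2 * 1) + 7))))
step 2: [beta@0.1.1] (if (4 == (1 + 9)) then 9 else (((let z = 6 in 1) * (let u = (true || false) in (if u then 1 else 3))) * ((2 - (let v = false in 6)) * ((2 * 1) + 7))))
step 3: [delta@0.1] (if (4 == 10) then 9 else (((let z = 6 in 1) * (let u = (true || false) in (if u then 1 else 3))) * ((2 - (let v = false in 6)) * ((2 * 1) + 7))))
step 4: [delta@0] (if false then 9 else (((let z = 6 in 1) * (let u = (true || false) in (if u then 1 else 3))) * ((2 - (let v = false in 6)) * ((2 * 1) + 7))))
step 5: [if@root] (((let z = 6 in 1) * (let u = (true || false) in (if u then 1 else 3))) * ((2 - (let v = false in 6)) * ((2 * 1) + 7)))
step 6: [let@0.0] ((1 * (let u = (true || false) in (if u then 1 else 3))) * ((2 - (let v = false in 6)) * ((2 * 1) + 7)))
step 7: [let@0.1] ((1 * (if (true || false) then 1 else 3)) * ((2 - (let v = false in 6)) * ((2 * 1) + 7)))
step 8: [delta@0.1.0] ((1 * (if true then 1 else 3)) * ((2 - (let v = false in 6)) * ((2 * 1) + 7)))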